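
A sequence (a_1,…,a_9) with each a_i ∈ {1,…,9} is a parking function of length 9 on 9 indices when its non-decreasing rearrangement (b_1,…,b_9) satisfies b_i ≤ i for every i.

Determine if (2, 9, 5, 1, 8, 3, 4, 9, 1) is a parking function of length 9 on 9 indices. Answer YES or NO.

Rearranged: b = (1, 1, 2, 3, 4, 5, 8, 9, 9).
  b_1=1 ≤ 1
  b_2=1 ≤ 2
  b_3=2 ≤ 3
  b_4=3 ≤ 4
  b_5=4 ≤ 5
  b_6=5 ≤ 6
  b_7=8 > 7
  fails at i=7 ⇒ NO

NO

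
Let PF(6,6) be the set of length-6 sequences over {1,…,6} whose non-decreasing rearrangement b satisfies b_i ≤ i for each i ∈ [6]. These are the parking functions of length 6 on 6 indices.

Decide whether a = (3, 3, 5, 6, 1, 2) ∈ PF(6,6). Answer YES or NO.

YES

Rearranged: b = (1, 2, 3, 3, 5, 6).
  b_1=1 ≤ 1
  b_2=2 ≤ 2
  b_3=3 ≤ 3
  b_4=3 ≤ 4
  b_5=5 ≤ 5
  b_6=6 ≤ 6
All bounds hold ⇒ YES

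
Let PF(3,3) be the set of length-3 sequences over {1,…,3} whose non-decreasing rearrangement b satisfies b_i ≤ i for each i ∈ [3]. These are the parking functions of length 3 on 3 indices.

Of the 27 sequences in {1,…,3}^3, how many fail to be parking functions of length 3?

11

|PF(3,3)| = (3−3+1)·(3+1)^(3−1) = 1·16 = 16 (Konheim–Weiss)
Check (2,2,2) → sorted (2,2,2): b_1=2>1, not a PF.
3^3 − 16 = 27 − 16 = 11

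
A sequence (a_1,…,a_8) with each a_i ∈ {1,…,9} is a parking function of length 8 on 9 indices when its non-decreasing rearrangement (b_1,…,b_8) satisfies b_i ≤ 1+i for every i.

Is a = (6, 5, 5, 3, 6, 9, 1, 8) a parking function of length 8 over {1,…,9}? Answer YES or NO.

NO

Order a: b = (1, 3, 5, 5, 6, 6, 8, 9).
  b_1=1 ≤ 2
  b_2=3 ≤ 3
  b_3=5 > 4
  fails at i=3 ⇒ NO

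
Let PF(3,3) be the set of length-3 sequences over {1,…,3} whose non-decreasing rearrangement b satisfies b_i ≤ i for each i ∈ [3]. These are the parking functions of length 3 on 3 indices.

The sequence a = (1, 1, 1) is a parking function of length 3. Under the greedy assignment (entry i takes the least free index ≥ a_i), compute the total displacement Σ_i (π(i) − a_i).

Σπ = 3·4/2 = 6 (π permutes [3]); Σa = 1+1+1 = 3; disp = 6−3 = 3.

3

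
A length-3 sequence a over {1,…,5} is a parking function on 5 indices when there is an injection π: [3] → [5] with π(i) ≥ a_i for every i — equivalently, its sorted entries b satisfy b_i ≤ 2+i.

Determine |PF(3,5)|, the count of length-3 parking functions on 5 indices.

108

|PF| = (5+1−3)·(5+1)^{3−1} = 3×36 = 108
E.g. (4,3,3) → sorted (3,3,4): b_i ≤ 2+i ∀i, a PF.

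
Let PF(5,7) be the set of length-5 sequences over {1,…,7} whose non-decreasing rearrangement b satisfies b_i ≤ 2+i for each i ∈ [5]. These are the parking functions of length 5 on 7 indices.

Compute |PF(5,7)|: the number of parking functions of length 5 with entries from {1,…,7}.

Count = (7+1−5)·(7+1)^{5−1} = 3×4096 = 12288
E.g. (2,5,4,2,3) → sorted (2,2,3,4,5): b_i ≤ 2+i ∀i, a PF.

12288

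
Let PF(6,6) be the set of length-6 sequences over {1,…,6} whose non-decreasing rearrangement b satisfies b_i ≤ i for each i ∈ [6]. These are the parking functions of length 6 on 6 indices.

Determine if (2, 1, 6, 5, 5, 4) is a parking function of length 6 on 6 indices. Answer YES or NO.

NO

Rearranged: b = (1, 2, 4, 5, 5, 6).
  b_1=1 ≤ 1
  b_2=2 ≤ 2
  b_3=4 > 3
  fails at i=3 ⇒ NO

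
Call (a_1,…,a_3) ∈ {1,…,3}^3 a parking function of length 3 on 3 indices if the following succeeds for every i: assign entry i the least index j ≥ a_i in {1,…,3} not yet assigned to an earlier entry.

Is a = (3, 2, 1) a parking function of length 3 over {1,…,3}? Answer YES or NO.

Order a: b = (1, 2, 3).
  b_1=1 ≤ 1
  b_2=2 ≤ 2
  b_3=3 ≤ 3
All bounds hold ⇒ YES

YES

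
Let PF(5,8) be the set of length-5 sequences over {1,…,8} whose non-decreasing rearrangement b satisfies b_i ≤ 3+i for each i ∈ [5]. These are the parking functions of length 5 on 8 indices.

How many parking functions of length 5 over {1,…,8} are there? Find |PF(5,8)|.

26244

|PF(5,8)| = (9−5)·9^(5−1) = 4·6561 = 26244
One tuple (8,2,2,1,5) → sorted (1,2,2,5,8): b_i ≤ 3+i ∀i, a PF.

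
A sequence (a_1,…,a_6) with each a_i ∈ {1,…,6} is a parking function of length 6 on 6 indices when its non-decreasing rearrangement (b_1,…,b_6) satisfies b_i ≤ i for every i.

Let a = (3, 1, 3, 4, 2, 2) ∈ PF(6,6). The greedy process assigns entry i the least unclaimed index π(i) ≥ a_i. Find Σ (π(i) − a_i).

6

Σπ = 21 ({1..6} each once); Σa = 3+1+3+4+2+2 = 15; disp = 21−15 = 6.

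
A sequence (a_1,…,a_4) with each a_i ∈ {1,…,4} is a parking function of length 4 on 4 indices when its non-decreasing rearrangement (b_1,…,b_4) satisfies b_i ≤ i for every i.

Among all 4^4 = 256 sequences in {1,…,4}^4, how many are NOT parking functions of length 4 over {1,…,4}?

131

|PF(4,4)| = (5−4)·5^(4−1) = 1 · 125 = 125 (Konheim–Weiss)
E.g. (1,3,4,4) → sorted (1,3,4,4): b_2=3>2, not a PF.
So 256 − 125 = 131 fail.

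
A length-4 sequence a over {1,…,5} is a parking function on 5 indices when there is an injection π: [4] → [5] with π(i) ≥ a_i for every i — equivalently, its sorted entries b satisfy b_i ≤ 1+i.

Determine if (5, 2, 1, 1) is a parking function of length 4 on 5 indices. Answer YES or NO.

Order a: b = (1, 1, 2, 5).
  b_1=1 ≤ 2
  b_2=1 ≤ 3
  b_3=2 ≤ 4
  b_4=5 ≤ 5
All bounds hold ⇒ YES

YES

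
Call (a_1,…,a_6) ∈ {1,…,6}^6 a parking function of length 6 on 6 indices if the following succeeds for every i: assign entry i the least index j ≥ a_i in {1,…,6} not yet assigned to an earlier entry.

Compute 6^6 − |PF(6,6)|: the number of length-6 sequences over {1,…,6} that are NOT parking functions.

29849

Count = (7−6)·7^(6−1) = 1×16807 = 16807 (Konheim–Weiss)
E.g. (2,6,3,4,5,2) → sorted (2,2,3,4,5,6): b_1=2>1, not a PF.
So 46656 − 16807 = 29849 fail.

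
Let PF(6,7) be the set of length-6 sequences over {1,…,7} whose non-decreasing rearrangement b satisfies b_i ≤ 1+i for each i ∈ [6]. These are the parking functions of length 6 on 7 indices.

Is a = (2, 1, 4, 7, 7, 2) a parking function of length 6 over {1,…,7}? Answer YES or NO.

NO

Order a: b = (1, 2, 2, 4, 7, 7).
  b_1=1 ≤ 2
  b_2=2 ≤ 3
  b_3=2 ≤ 4
  b_4=4 ≤ 5
  b_5=7 > 6
  fails at i=5 ⇒ NO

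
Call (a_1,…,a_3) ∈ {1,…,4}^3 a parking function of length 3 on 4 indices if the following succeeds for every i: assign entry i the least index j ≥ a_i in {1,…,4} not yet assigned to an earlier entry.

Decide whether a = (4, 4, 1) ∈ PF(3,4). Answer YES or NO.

Order a: b = (1, 4, 4).
  b_1=1 ≤ 2
  b_2=4 > 3
  fails at i=2 ⇒ NO

NO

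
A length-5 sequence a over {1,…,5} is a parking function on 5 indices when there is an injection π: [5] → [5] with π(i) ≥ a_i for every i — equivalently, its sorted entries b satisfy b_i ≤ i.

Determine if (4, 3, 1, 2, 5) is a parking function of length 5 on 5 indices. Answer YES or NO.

Order a: b = (1, 2, 3, 4, 5).
  b_1=1 ≤ 1
  b_2=2 ≤ 2
  b_3=3 ≤ 3
  b_4=4 ≤ 4
  b_5=5 ≤ 5
All bounds hold ⇒ YES

YES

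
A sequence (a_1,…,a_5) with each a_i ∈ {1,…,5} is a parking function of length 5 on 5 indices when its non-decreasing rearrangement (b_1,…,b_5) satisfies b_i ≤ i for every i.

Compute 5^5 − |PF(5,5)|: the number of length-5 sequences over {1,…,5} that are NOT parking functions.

1829

#PF = (5+1−5)·(5+1)^{5−1} = 1 · 1296 = 1296
E.g. (4,5,5,4,5) → sorted (4,4,5,5,5): b_1=4>1, not a PF.
Total 3125; non-PF = 3125−1296 = 1829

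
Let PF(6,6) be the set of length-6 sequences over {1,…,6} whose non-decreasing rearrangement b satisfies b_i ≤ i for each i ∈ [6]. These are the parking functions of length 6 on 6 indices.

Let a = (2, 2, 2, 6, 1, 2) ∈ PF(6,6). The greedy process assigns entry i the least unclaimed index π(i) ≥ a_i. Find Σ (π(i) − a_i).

Σπ = 6·7/2 = 21 (π permutes [6]); Σa = 2+2+2+6+1+2 = 15; disp = 21−15 = 6.

6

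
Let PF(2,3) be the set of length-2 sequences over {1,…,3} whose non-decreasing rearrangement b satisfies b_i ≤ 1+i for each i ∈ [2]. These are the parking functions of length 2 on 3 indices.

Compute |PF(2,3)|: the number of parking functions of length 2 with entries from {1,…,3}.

|PF| = (3−2+1)·(3+1)^(2−1) = 2 · 4 = 8 [KW]
Example (1,3) → sorted (1,3): b_i ≤ 1+i ∀i, a PF.

8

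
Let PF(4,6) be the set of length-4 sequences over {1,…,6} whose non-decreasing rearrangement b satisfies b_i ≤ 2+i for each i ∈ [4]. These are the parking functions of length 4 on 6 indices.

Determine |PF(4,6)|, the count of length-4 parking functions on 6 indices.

Count = 3·7^3 = 3 · 343 = 1029 (Pollak)
Check (3,2,5,3) → sorted (2,3,3,5): b_i ≤ 2+i ∀i, a PF.

1029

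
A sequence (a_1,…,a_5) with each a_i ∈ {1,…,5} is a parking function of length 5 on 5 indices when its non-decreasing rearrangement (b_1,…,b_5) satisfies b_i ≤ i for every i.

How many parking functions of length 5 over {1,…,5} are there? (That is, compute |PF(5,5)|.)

|PF| = 1·6^4 = 1 · 1296 = 1296 [KW]
One tuple (2,1,2,2,1) → sorted (1,1,2,2,2): b_i ≤ i ∀i, a PF.

1296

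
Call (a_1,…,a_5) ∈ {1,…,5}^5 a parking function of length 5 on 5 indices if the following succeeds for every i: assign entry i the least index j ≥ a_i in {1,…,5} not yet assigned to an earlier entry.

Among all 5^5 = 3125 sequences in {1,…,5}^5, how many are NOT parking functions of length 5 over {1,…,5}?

|PF| = (6−5)·6^(5−1) = 1·1296 = 1296 [KW]
Example (3,2,5,5,5) → sorted (2,3,5,5,5): b_1=2>1, not a PF.
So 3125 − 1296 = 1829 fail.

1829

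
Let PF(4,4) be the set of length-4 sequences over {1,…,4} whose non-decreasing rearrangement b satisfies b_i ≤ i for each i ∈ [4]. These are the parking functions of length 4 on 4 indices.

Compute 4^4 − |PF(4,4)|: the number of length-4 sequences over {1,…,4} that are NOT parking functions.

Count = 1·5^3 = 1·125 = 125
Check (4,2,4,1) → sorted (1,2,4,4): b_3=4>3, not a PF.
4^4 − 125 = 256 − 125 = 131

131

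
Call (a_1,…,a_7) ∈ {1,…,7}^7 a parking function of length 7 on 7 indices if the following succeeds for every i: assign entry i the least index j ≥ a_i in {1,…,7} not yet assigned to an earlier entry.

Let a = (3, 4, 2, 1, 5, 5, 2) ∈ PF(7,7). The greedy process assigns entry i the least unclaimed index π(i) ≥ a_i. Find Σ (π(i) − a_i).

Σπ = 28 ({1..7} each once); Σa = 3+4+2+1+5+5+2 = 22; disp = 28−22 = 6.

6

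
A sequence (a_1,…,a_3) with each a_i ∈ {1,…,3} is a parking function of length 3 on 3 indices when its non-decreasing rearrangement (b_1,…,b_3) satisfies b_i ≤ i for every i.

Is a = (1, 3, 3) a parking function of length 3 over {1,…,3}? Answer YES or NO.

Rearranged: b = (1, 3, 3).
  b_1=1 ≤ 1
  b_2=3 > 2
  fails at i=2 ⇒ NO

NO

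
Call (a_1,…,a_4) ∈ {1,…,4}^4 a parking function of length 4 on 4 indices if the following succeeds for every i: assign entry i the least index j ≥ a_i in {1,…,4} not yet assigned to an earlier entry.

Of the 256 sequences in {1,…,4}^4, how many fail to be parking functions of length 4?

|PF(4,4)| = (4−4+1)·(4+1)^(4−1) = 1·125 = 125
Check (4,3,4,2) → sorted (2,3,4,4): b_1=2>1, not a PF.
4^4 − 125 = 256 − 125 = 131

131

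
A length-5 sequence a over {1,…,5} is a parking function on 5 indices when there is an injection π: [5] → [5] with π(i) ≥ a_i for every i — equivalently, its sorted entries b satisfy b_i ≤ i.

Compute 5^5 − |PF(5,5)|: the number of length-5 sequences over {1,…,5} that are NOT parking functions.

Count = (5−5+1)·(5+1)^(5−1) = 1 · 1296 = 1296 (Konheim–Weiss)
E.g. (5,5,5,5,2) → sorted (2,5,5,5,5): b_1=2>1, not a PF.
So 3125 − 1296 = 1829 fail.

1829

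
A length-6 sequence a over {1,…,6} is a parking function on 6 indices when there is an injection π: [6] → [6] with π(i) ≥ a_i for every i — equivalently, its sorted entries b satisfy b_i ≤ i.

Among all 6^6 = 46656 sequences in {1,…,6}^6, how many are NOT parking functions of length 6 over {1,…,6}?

|PF(6,6)| = (6−6+1)·(6+1)^(6−1) = 1·16807 = 16807 (Pollak)
Check (2,5,6,5,1,5) → sorted (1,2,5,5,5,6): b_3=5>3, not a PF.
Total 46656; non-PF = 46656−16807 = 29849

29849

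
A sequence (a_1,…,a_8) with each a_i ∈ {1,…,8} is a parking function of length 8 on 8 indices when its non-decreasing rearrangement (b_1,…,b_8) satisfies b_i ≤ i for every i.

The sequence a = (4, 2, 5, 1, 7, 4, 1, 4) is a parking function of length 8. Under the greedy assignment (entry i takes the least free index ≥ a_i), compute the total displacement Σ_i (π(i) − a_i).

Σπ = 8·9/2 = 36 (π permutes [8]); Σa = 4+2+5+1+7+4+1+4 = 28; disp = 36−28 = 8.

8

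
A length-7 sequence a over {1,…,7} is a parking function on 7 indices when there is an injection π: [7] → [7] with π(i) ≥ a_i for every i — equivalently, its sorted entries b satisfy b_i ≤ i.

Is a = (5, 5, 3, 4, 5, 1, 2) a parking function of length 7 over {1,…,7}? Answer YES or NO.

Sorted: b = (1, 2, 3, 4, 5, 5, 5).
  b_1=1 ≤ 1
  b_2=2 ≤ 2
  b_3=3 ≤ 3
  b_4=4 ≤ 4
  b_5=5 ≤ 5
  b_6=5 ≤ 6
  b_7=5 ≤ 7
All bounds hold ⇒ YES

YES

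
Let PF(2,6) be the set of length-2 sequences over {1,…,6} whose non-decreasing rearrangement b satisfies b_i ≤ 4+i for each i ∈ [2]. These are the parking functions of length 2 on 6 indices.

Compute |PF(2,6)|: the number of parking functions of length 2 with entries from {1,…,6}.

|PF(2,6)| = (6+1−2)·(6+1)^{2−1} = 5·7 = 35 [KW]
Example (5,2) → sorted (2,5): b_i ≤ 4+i ∀i, a PF.

35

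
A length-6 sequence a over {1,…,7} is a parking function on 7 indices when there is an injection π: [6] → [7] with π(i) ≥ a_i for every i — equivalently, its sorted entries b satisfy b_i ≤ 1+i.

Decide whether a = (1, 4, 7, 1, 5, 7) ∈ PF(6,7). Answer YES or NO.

Sorted: b = (1, 1, 4, 5, 7, 7).
  b_1=1 ≤ 2
  b_2=1 ≤ 3
  b_3=4 ≤ 4
  b_4=5 ≤ 5
  b_5=7 > 6
  fails at i=5 ⇒ NO

NO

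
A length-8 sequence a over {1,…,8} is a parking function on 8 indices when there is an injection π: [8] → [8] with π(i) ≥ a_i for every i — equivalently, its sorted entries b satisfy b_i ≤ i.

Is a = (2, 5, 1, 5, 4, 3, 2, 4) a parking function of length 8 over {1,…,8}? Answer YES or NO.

YES

Order a: b = (1, 2, 2, 3, 4, 4, 5, 5).
  b_1=1 ≤ 1
  b_2=2 ≤ 2
  b_3=2 ≤ 3
  b_4=3 ≤ 4
  b_5=4 ≤ 5
  b_6=4 ≤ 6
  b_7=5 ≤ 7
  b_8=5 ≤ 8
All bounds hold ⇒ YES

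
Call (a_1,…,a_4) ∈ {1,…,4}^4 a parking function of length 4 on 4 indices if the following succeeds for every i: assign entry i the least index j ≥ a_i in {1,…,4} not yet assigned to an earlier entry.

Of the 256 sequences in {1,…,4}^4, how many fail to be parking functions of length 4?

Count = (4+1−4)·(4+1)^{4−1} = 1 · 125 = 125
Example (3,4,4,4) → sorted (3,4,4,4): b_1=3>1, not a PF.
Total 256; non-PF = 256−125 = 131

131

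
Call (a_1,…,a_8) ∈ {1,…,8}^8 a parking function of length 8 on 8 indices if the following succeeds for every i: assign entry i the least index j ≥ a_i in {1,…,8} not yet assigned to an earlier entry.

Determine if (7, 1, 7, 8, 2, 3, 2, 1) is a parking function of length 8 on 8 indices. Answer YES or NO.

Sorted: b = (1, 1, 2, 2, 3, 7, 7, 8).
  b_1=1 ≤ 1
  b_2=1 ≤ 2
  b_3=2 ≤ 3
  b_4=2 ≤ 4
  b_5=3 ≤ 5
  b_6=7 > 6
  fails at i=6 ⇒ NO

NO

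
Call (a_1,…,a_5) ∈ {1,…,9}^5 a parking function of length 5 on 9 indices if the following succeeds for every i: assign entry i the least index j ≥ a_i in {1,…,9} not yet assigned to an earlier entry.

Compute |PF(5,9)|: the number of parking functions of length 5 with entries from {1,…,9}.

|PF| = 5·10^4 = 5·10000 = 50000 (Pollak)
Check (6,8,2,3,5) → sorted (2,3,5,6,8): b_i ≤ 4+i ∀i, a PF.

50000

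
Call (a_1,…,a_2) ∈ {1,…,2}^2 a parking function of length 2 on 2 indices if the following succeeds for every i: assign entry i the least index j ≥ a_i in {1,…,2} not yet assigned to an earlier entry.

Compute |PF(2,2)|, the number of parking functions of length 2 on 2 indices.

|PF| = (2−2+1)·(2+1)^(2−1) = 1·3 = 3 (Pollak)
Check (2,1) → sorted (1,2): b_i ≤ i ∀i, a PF.

3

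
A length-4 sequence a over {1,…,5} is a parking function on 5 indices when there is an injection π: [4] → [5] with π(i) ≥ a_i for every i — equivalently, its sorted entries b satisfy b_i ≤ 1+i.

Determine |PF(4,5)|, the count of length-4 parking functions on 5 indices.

#PF = (6−4)·6^(4−1) = 2×216 = 432 (Pollak)
Example (2,1,1,1) → sorted (1,1,1,2): b_i ≤ 1+i ∀i, a PF.

432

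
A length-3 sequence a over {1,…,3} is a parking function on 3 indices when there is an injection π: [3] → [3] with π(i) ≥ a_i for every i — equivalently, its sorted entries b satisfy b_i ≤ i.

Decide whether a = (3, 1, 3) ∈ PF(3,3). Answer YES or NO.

NO

Sorted: b = (1, 3, 3).
  b_1=1 ≤ 1
  b_2=3 > 2
  fails at i=2 ⇒ NO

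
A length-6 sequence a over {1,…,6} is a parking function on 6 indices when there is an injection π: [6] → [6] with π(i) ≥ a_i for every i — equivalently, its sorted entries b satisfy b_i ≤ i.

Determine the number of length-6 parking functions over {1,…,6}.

|PF(6,6)| = 1·7^5 = 1×16807 = 16807 (Konheim–Weiss)
Example (5,6,2,2,4,1) → sorted (1,2,2,4,5,6): b_i ≤ i ∀i, a PF.

16807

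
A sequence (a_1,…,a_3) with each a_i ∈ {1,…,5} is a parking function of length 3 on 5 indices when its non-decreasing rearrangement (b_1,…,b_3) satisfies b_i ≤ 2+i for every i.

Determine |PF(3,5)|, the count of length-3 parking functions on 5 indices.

Count = (5+1−3)·(5+1)^{3−1} = 3 · 36 = 108 [KW]
One tuple (4,1,1) → sorted (1,1,4): b_i ≤ 2+i ∀i, a PF.

108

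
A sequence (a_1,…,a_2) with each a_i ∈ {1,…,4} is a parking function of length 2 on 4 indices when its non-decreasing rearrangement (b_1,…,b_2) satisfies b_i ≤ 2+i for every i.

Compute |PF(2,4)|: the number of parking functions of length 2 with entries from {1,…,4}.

15

Count = 3·5^1 = 3×5 = 15 (Konheim–Weiss)
Check (2,2) → sorted (2,2): b_i ≤ 2+i ∀i, a PF.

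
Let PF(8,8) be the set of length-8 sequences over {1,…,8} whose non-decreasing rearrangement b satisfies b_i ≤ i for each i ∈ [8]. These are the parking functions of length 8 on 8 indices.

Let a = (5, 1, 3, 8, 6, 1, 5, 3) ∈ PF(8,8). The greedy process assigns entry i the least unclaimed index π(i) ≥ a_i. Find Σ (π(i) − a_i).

4

Σπ(i) = 1+…+8 = 36; Σa = 5+1+3+8+6+1+5+3 = 32; disp = 36−32 = 4.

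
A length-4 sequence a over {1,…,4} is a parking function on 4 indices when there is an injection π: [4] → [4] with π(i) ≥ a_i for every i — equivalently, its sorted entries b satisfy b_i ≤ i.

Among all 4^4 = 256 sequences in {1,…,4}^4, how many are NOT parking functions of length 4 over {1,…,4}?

131

|PF(4,4)| = (5−4)·5^(4−1) = 1×125 = 125 (Pollak)
Example (4,4,4,3) → sorted (3,4,4,4): b_1=3>1, not a PF.
4^4 − 125 = 256 − 125 = 131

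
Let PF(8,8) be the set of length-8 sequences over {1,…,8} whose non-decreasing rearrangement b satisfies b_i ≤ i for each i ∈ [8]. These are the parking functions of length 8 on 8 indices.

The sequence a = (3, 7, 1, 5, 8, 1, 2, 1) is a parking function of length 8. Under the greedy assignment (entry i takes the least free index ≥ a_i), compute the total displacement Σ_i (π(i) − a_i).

8

Σπ = 8·9/2 = 36 (π permutes [8]); Σa = 3+7+1+5+8+1+2+1 = 28; disp = 36−28 = 8.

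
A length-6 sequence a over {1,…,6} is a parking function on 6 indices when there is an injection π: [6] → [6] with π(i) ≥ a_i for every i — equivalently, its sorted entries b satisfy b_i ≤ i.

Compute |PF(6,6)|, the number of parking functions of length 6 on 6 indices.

16807

|PF(6,6)| = (6−6+1)·(6+1)^(6−1) = 1·16807 = 16807 (Pollak)
One tuple (2,3,3,2,4,1) → sorted (1,2,2,3,3,4): b_i ≤ i ∀i, a PF.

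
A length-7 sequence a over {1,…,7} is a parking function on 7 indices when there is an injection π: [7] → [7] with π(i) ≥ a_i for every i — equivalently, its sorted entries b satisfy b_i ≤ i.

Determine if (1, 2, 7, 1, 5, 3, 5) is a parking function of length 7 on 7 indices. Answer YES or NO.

YES

Sorted: b = (1, 1, 2, 3, 5, 5, 7).
  b_1=1 ≤ 1
  b_2=1 ≤ 2
  b_3=2 ≤ 3
  b_4=3 ≤ 4
  b_5=5 ≤ 5
  b_6=5 ≤ 6
  b_7=7 ≤ 7
All bounds hold ⇒ YES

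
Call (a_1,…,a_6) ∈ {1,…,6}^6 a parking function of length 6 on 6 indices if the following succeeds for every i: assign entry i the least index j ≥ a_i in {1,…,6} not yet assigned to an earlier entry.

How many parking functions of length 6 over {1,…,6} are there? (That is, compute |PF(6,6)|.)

16807

#PF = (6+1−6)·(6+1)^{6−1} = 1 · 16807 = 16807
Check (4,3,2,3,3,1) → sorted (1,2,3,3,3,4): b_i ≤ i ∀i, a PF.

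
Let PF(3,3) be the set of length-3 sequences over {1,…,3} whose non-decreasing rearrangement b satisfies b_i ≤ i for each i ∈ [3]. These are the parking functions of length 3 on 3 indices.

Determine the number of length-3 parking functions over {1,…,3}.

16

|PF| = 1·4^2 = 1 · 16 = 16
E.g. (2,2,1) → sorted (1,2,2): b_i ≤ i ∀i, a PF.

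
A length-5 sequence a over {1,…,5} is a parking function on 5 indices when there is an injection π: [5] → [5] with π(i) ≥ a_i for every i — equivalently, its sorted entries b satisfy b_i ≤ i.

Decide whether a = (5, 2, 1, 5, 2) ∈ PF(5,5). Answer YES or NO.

NO

Sorted: b = (1, 2, 2, 5, 5).
  b_1=1 ≤ 1
  b_2=2 ≤ 2
  b_3=2 ≤ 3
  b_4=5 > 4
  fails at i=4 ⇒ NO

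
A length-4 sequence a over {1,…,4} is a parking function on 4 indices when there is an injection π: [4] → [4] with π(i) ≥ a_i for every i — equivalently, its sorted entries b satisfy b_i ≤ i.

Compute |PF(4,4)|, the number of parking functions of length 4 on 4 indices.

125

#PF = (5−4)·5^(4−1) = 1·125 = 125
Check (1,1,3,1) → sorted (1,1,1,3): b_i ≤ i ∀i, a PF.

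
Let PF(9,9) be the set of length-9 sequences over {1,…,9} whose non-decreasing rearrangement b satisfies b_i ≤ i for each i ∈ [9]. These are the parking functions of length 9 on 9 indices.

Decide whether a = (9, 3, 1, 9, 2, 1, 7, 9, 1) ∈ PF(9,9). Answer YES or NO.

NO

Sorted: b = (1, 1, 1, 2, 3, 7, 9, 9, 9).
  b_1=1 ≤ 1
  b_2=1 ≤ 2
  b_3=1 ≤ 3
  b_4=2 ≤ 4
  b_5=3 ≤ 5
  b_6=7 > 6
  fails at i=6 ⇒ NO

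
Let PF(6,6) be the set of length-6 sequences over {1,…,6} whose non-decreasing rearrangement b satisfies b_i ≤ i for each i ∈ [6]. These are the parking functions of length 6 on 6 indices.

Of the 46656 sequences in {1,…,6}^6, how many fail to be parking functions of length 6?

29849

|PF(6,6)| = (6−6+1)·(6+1)^(6−1) = 1×16807 = 16807 (Konheim–Weiss)
One tuple (5,3,5,5,5,1) → sorted (1,3,5,5,5,5): b_2=3>2, not a PF.
So 46656 − 16807 = 29849 fail.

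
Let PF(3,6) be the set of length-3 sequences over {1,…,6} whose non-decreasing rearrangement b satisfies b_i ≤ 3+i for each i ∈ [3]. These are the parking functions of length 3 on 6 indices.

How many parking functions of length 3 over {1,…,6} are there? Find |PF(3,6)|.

196

Count = (6+1−3)·(6+1)^{3−1} = 4×49 = 196 [KW]
E.g. (4,3,1) → sorted (1,3,4): b_i ≤ 3+i ∀i, a PF.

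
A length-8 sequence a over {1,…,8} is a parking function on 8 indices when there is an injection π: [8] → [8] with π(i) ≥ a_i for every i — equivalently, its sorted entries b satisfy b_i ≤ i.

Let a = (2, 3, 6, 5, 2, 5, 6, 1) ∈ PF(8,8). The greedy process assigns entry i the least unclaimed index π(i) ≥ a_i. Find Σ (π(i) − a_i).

Σπ = 36 ({1..8} each once); Σa = 2+3+6+5+2+5+6+1 = 30; disp = 36−30 = 6.

6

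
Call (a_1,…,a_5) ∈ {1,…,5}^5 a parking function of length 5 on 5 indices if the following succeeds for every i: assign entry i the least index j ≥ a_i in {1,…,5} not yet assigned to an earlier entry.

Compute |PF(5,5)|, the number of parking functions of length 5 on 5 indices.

|PF(5,5)| = 1·6^4 = 1 · 1296 = 1296
Check (1,3,5,1,2) → sorted (1,1,2,3,5): b_i ≤ i ∀i, a PF.

1296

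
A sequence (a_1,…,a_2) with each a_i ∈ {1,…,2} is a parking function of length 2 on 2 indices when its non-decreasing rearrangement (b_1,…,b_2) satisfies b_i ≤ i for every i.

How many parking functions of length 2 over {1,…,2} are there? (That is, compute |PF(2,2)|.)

Count = (3−2)·3^(2−1) = 1 · 3 = 3 [KW]
One tuple (1,2) → sorted (1,2): b_i ≤ i ∀i, a PF.

3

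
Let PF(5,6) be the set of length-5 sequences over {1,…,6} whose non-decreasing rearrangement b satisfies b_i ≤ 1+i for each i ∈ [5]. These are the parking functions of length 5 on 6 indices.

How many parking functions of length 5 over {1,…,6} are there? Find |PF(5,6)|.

4802

#PF = 2·7^4 = 2·2401 = 4802 [KW]
E.g. (4,3,4,2,1) → sorted (1,2,3,4,4): b_i ≤ 1+i ∀i, a PF.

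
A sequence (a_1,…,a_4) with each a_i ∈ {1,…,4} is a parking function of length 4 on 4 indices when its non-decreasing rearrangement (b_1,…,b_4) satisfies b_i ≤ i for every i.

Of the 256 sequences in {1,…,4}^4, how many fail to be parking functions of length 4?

|PF| = (4+1−4)·(4+1)^{4−1} = 1·125 = 125 (Pollak)
Check (3,3,2,4) → sorted (2,3,3,4): b_1=2>1, not a PF.
So 256 − 125 = 131 fail.

131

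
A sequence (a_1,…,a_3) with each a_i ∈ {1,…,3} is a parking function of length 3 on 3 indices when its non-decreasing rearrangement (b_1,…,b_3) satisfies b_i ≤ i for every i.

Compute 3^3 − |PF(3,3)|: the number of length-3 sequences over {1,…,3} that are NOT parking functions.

11

|PF| = (3−3+1)·(3+1)^(3−1) = 1×16 = 16 [KW]
E.g. (2,3,2) → sorted (2,2,3): b_1=2>1, not a PF.
3^3 − 16 = 27 − 16 = 11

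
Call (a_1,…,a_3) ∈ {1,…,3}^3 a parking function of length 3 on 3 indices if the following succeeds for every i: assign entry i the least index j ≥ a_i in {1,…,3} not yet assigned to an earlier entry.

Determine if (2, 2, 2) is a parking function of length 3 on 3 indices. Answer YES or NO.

Sorted: b = (2, 2, 2).
  b_1=2 > 1
  fails at i=1 ⇒ NO

NO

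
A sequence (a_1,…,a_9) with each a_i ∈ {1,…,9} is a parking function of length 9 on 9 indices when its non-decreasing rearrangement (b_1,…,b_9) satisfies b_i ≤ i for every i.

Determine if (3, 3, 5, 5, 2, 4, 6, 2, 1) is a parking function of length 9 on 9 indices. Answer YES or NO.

Order a: b = (1, 2, 2, 3, 3, 4, 5, 5, 6).
  b_1=1 ≤ 1
  b_2=2 ≤ 2
  b_3=2 ≤ 3
  b_4=3 ≤ 4
  b_5=3 ≤ 5
  b_6=4 ≤ 6
  b_7=5 ≤ 7
  b_8=5 ≤ 8
  b_9=6 ≤ 9
All bounds hold ⇒ YES

YES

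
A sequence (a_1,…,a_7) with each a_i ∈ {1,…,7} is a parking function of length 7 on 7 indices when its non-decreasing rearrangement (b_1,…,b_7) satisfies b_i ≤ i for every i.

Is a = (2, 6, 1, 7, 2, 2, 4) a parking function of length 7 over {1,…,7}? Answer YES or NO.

Sorted: b = (1, 2, 2, 2, 4, 6, 7).
  b_1=1 ≤ 1
  b_2=2 ≤ 2
  b_3=2 ≤ 3
  b_4=2 ≤ 4
  b_5=4 ≤ 5
  b_6=6 ≤ 6
  b_7=7 ≤ 7
All bounds hold ⇒ YES

YES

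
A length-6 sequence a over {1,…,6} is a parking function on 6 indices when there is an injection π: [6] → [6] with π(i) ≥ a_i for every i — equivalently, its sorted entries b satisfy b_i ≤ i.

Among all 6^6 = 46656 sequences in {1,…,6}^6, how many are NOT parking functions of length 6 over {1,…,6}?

29849

Count = (7−6)·7^(6−1) = 1·16807 = 16807
Check (5,4,3,3,4,4) → sorted (3,3,4,4,4,5): b_1=3>1, not a PF.
6^6 − 16807 = 46656 − 16807 = 29849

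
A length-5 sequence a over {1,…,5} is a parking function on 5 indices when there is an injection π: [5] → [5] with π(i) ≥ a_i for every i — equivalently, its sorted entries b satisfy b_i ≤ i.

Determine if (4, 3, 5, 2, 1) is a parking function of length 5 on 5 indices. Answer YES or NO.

Sorted: b = (1, 2, 3, 4, 5).
  b_1=1 ≤ 1
  b_2=2 ≤ 2
  b_3=3 ≤ 3
  b_4=4 ≤ 4
  b_5=5 ≤ 5
All bounds hold ⇒ YES

YES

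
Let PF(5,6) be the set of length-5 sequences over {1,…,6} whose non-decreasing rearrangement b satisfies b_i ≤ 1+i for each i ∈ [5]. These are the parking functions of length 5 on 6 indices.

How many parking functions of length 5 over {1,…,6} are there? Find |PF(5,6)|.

Count = (6−5+1)·(6+1)^(5−1) = 2·2401 = 4802 (Konheim–Weiss)
E.g. (4,1,3,4,3) → sorted (1,3,3,4,4): b_i ≤ 1+i ∀i, a PF.

4802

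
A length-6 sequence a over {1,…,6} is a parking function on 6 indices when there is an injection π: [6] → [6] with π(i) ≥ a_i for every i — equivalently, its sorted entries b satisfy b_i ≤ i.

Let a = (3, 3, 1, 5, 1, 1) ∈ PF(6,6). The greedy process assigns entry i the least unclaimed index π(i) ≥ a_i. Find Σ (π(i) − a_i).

Σπ = 21 ({1..6} each once); Σa = 3+3+1+5+1+1 = 14; disp = 21−14 = 7.

7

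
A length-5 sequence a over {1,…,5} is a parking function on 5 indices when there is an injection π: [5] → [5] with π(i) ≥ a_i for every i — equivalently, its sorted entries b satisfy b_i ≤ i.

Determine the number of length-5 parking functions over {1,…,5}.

#PF = (5+1−5)·(5+1)^{5−1} = 1·1296 = 1296 [KW]
E.g. (3,1,5,4,1) → sorted (1,1,3,4,5): b_i ≤ i ∀i, a PF.

1296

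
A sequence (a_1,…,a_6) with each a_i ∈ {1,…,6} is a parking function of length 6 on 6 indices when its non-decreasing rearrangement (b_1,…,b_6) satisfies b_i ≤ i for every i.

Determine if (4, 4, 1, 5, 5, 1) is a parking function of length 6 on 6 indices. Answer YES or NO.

NO

Rearranged: b = (1, 1, 4, 4, 5, 5).
  b_1=1 ≤ 1
  b_2=1 ≤ 2
  b_3=4 > 3
  fails at i=3 ⇒ NO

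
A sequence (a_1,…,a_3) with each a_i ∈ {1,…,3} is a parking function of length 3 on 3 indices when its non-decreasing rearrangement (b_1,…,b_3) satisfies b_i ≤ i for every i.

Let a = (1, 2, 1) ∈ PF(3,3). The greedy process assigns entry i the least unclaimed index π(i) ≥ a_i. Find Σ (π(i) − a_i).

2

Σπ(i) = 1+…+3 = 6; Σa = 1+2+1 = 4; disp = 6−4 = 2.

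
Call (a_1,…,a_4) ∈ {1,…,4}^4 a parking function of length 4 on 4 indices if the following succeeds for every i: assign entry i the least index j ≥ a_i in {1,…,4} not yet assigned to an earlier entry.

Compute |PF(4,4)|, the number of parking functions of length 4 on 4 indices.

125

#PF = 1·5^3 = 1×125 = 125 [KW]
Check (4,2,1,3) → sorted (1,2,3,4): b_i ≤ i ∀i, a PF.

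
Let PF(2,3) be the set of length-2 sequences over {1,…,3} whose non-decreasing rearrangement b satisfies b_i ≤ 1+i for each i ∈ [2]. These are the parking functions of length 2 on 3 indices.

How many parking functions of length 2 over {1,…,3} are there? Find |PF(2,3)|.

Count = 2·4^1 = 2 · 4 = 8
One tuple (3,1) → sorted (1,3): b_i ≤ 1+i ∀i, a PF.

8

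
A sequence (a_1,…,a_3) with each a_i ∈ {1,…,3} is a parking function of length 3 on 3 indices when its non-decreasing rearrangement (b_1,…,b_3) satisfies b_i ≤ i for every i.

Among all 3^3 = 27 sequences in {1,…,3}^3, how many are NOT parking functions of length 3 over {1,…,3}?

|PF| = (4−3)·4^(3−1) = 1 · 16 = 16 (Konheim–Weiss)
Check (3,3,3) → sorted (3,3,3): b_1=3>1, not a PF.
So 27 − 16 = 11 fail.

11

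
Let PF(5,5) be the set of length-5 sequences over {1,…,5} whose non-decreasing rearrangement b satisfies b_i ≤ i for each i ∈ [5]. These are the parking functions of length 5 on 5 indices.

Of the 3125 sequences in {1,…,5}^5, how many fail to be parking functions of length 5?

|PF| = (6−5)·6^(5−1) = 1·1296 = 1296 (Konheim–Weiss)
Example (5,3,5,5,5) → sorted (3,5,5,5,5): b_1=3>1, not a PF.
Total 3125; non-PF = 3125−1296 = 1829

1829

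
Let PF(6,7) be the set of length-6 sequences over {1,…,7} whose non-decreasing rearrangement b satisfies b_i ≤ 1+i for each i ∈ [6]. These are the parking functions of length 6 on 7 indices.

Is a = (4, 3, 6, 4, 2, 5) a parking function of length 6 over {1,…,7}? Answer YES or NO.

Rearranged: b = (2, 3, 4, 4, 5, 6).
  b_1=2 ≤ 2
  b_2=3 ≤ 3
  b_3=4 ≤ 4
  b_4=4 ≤ 5
  b_5=5 ≤ 6
  b_6=6 ≤ 7
All bounds hold ⇒ YES

YES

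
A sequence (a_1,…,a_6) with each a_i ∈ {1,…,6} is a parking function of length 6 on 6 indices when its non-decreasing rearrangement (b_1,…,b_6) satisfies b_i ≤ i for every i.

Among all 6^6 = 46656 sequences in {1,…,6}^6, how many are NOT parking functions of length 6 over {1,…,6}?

29849

|PF(6,6)| = 1·7^5 = 1×16807 = 16807 (Pollak)
Example (6,4,6,5,4,2) → sorted (2,4,4,5,6,6): b_1=2>1, not a PF.
Total 46656; non-PF = 46656−16807 = 29849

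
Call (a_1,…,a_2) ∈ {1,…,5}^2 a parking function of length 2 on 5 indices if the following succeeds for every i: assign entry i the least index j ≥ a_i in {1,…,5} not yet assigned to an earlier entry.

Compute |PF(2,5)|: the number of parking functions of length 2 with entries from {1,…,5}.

24

Count = 4·6^1 = 4×6 = 24 (Konheim–Weiss)
Check (5,1) → sorted (1,5): b_i ≤ 3+i ∀i, a PF.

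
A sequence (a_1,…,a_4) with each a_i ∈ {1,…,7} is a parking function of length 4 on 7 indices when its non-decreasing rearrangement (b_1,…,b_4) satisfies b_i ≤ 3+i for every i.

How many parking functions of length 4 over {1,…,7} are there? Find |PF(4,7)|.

|PF| = (7−4+1)·(7+1)^(4−1) = 4 · 512 = 2048 (Pollak)
Example (2,1,5,6) → sorted (1,2,5,6): b_i ≤ 3+i ∀i, a PF.

2048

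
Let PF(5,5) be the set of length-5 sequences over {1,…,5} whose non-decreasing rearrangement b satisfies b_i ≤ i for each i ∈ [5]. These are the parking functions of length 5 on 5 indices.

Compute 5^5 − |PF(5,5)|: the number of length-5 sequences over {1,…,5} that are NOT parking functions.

1829

|PF| = 1·6^4 = 1·1296 = 1296 (Konheim–Weiss)
One tuple (5,5,5,4,5) → sorted (4,5,5,5,5): b_1=4>1, not a PF.
Total 3125; non-PF = 3125−1296 = 1829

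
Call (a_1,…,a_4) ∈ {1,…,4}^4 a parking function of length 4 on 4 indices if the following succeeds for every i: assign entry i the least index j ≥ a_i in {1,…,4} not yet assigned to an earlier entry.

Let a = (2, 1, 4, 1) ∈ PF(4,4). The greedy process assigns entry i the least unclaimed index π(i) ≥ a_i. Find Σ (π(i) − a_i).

2

Σπ = 4·5/2 = 10 (π permutes [4]); Σa = 2+1+4+1 = 8; disp = 10−8 = 2.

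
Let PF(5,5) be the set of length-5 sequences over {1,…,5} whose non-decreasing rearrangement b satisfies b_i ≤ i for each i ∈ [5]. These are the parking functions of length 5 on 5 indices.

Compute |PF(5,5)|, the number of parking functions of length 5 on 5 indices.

1296

Count = (6−5)·6^(5−1) = 1·1296 = 1296 (Pollak)
Check (2,3,3,1,5) → sorted (1,2,3,3,5): b_i ≤ i ∀i, a PF.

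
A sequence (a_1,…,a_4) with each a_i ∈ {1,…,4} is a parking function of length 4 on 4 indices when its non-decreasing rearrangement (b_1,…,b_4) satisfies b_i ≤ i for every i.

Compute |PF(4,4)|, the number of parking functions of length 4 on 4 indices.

125

|PF(4,4)| = 1·5^3 = 1 · 125 = 125 [KW]
E.g. (3,2,1,3) → sorted (1,2,3,3): b_i ≤ i ∀i, a PF.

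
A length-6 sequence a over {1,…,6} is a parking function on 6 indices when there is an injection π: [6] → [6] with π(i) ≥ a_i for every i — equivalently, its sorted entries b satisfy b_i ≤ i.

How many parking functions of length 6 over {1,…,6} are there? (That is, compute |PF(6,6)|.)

#PF = (6+1−6)·(6+1)^{6−1} = 1 · 16807 = 16807 (Pollak)
E.g. (2,1,5,3,2,6) → sorted (1,2,2,3,5,6): b_i ≤ i ∀i, a PF.

16807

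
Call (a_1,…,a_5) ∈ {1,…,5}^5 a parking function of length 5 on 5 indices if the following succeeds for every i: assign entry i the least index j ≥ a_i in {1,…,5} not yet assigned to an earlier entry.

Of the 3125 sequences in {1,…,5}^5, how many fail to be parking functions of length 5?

|PF| = 1·6^4 = 1 · 1296 = 1296 (Konheim–Weiss)
E.g. (3,4,3,2,4) → sorted (2,3,3,4,4): b_1=2>1, not a PF.
5^5 − 1296 = 3125 − 1296 = 1829

1829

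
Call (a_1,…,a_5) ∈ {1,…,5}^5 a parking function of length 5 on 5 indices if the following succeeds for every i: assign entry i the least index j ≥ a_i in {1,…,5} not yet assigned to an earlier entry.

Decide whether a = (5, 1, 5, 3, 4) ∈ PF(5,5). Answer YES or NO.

NO

Order a: b = (1, 3, 4, 5, 5).
  b_1=1 ≤ 1
  b_2=3 > 2
  fails at i=2 ⇒ NO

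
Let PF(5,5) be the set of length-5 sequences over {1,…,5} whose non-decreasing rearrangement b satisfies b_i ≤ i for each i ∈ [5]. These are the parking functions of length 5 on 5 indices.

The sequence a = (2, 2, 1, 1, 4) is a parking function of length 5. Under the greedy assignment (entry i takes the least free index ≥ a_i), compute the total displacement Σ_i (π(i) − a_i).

Σπ(i) = 1+…+5 = 15; Σa = 2+2+1+1+4 = 10; disp = 15−10 = 5.

5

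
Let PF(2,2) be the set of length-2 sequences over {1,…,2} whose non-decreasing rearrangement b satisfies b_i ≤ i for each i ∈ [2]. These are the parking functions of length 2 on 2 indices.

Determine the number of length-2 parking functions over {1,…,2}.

3

|PF(2,2)| = (2−2+1)·(2+1)^(2−1) = 1×3 = 3 (Konheim–Weiss)
Example (1,2) → sorted (1,2): b_i ≤ i ∀i, a PF.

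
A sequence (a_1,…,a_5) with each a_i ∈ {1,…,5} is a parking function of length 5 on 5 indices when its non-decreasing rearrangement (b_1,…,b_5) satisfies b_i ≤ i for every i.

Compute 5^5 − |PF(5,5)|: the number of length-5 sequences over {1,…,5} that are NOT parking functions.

|PF(5,5)| = 1·6^4 = 1×1296 = 1296 [KW]
Check (4,5,4,1,5) → sorted (1,4,4,5,5): b_2=4>2, not a PF.
So 3125 − 1296 = 1829 fail.

1829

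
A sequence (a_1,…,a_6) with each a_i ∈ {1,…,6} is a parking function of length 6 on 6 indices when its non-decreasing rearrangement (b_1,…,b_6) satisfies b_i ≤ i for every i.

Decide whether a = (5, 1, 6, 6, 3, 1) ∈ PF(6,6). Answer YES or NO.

Sorted: b = (1, 1, 3, 5, 6, 6).
  b_1=1 ≤ 1
  b_2=1 ≤ 2
  b_3=3 ≤ 3
  b_4=5 > 4
  fails at i=4 ⇒ NO

NO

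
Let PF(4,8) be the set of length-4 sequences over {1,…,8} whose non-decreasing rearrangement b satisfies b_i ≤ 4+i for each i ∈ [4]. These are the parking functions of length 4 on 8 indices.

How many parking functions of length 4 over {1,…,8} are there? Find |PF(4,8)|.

3645

|PF| = (8+1−4)·(8+1)^{4−1} = 5 · 729 = 3645 (Konheim–Weiss)
E.g. (6,7,2,7) → sorted (2,6,7,7): b_i ≤ 4+i ∀i, a PF.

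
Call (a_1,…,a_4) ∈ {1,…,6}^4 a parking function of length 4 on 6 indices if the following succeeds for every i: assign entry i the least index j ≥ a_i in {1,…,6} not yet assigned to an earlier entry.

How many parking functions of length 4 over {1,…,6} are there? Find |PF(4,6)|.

|PF(4,6)| = (6−4+1)·(6+1)^(4−1) = 3 · 343 = 1029 (Konheim–Weiss)
One tuple (1,3,4,6) → sorted (1,3,4,6): b_i ≤ 2+i ∀i, a PF.

1029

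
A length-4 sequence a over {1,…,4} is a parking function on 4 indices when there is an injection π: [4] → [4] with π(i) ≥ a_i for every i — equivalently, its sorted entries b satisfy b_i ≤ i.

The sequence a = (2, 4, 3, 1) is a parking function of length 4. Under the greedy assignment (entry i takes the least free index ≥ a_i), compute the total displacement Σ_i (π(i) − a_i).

0

Σπ(i) = 1+…+4 = 10; Σa = 2+4+3+1 = 10; disp = 10−10 = 0.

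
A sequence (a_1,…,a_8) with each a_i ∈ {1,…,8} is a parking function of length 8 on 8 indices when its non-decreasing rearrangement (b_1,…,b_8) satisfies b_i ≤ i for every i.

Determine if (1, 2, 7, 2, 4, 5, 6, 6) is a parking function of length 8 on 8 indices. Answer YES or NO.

YES

Rearranged: b = (1, 2, 2, 4, 5, 6, 6, 7).
  b_1=1 ≤ 1
  b_2=2 ≤ 2
  b_3=2 ≤ 3
  b_4=4 ≤ 4
  b_5=5 ≤ 5
  b_6=6 ≤ 6
  b_7=6 ≤ 7
  b_8=7 ≤ 8
All bounds hold ⇒ YES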